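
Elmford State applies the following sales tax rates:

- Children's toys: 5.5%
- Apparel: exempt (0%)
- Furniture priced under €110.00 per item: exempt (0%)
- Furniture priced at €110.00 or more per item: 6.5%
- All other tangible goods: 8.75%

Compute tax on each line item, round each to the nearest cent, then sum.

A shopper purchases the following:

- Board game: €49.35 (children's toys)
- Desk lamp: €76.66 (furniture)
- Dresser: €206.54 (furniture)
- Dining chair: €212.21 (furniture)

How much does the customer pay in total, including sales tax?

€574.69

Board game €49.35: children's toys → 5.5% → €2.71
Desk lamp €76.66: furniture, under €110.00 → 0% → €0.00
Dresser €206.54: furniture, €110.00 or more → 6.5% → €13.43
Dining chair €212.21: furniture, €110.00 or more → 6.5% → €13.79
Subtotal = €544.76; tax = €29.93; total due = €574.69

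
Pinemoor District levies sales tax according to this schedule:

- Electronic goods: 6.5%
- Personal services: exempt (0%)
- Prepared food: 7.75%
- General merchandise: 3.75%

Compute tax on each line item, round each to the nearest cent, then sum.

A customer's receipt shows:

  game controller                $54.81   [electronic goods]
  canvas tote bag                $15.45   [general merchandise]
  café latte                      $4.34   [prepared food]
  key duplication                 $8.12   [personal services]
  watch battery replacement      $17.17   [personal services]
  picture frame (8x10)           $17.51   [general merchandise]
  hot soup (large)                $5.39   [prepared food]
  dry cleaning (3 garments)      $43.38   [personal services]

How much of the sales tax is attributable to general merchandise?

Canvas tote bag $15.45: general merchandise → 3.75% → $0.58
Picture frame (8x10) $17.51: general merchandise → 3.75% → $0.66
Tax on general merchandise = $0.58 + $0.66 = $1.24

$1.24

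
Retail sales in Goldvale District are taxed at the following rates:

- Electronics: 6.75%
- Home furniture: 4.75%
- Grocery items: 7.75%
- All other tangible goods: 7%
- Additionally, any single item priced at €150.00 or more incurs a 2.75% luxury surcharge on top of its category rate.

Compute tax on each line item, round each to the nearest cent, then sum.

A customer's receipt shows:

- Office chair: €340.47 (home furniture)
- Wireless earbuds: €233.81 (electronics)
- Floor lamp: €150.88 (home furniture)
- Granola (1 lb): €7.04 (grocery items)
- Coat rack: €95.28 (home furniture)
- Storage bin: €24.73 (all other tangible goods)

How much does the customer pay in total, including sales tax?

€918.09

Office chair €340.47: home furniture → 4.75% + 2.75% surcharge = 7.5% → €25.54
Wireless earbuds €233.81: electronics → 6.75% + 2.75% surcharge = 9.5% → €22.21
Floor lamp €150.88: home furniture → 4.75% + 2.75% surcharge = 7.5% → €11.32
Granola (1 lb) €7.04: grocery items → 7.75% → €0.55
Coat rack €95.28: home furniture → 4.75% → €4.53
Storage bin €24.73: all other tangible goods → 7% → €1.73
Subtotal = €852.21; tax = €65.88; total due = €918.09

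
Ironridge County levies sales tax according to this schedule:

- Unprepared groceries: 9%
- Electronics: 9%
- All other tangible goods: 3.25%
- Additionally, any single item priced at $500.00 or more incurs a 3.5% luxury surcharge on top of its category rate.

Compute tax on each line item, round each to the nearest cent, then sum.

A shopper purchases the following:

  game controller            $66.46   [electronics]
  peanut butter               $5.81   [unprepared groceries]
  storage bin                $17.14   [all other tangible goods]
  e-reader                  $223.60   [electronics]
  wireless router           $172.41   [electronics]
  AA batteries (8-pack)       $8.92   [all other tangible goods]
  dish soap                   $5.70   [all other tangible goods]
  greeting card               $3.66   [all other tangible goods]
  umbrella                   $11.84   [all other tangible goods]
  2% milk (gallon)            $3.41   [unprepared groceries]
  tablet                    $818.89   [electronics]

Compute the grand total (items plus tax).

$1484.19

Game controller $66.46: electronics → 9% → $5.98
Peanut butter $5.81: unprepared groceries → 9% → $0.52
Storage bin $17.14: all other tangible goods → 3.25% → $0.56
E-reader $223.60: electronics → 9% → $20.12
Wireless router $172.41: electronics → 9% → $15.52
AA batteries (8-pack) $8.92: all other tangible goods → 3.25% → $0.29
Dish soap $5.70: all other tangible goods → 3.25% → $0.19
Greeting card $3.66: all other tangible goods → 3.25% → $0.12
Umbrella $11.84: all other tangible goods → 3.25% → $0.38
2% milk (gallon) $3.41: unprepared groceries → 9% → $0.31
Tablet $818.89: electronics → 9% + 3.5% surcharge = 12.5% → $102.36
Subtotal = $1337.84; tax = $146.35; total due = $1484.19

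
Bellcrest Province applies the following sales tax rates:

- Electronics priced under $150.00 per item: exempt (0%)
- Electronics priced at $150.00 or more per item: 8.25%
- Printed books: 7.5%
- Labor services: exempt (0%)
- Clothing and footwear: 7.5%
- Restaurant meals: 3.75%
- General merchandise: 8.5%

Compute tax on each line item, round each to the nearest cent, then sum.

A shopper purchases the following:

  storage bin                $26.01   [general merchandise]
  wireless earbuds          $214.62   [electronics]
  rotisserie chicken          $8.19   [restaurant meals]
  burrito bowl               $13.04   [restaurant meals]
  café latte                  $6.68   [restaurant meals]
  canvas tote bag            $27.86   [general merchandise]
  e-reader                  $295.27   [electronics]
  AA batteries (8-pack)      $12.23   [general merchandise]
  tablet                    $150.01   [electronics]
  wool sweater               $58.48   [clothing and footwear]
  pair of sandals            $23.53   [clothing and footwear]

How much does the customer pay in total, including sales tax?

Storage bin $26.01: general merchandise → 8.5% → $2.21
Wireless earbuds $214.62: electronics, $150.00 or more → 8.25% → $17.71
Rotisserie chicken $8.19: restaurant meals → 3.75% → $0.31
Burrito bowl $13.04: restaurant meals → 3.75% → $0.49
Café latte $6.68: restaurant meals → 3.75% → $0.25
Canvas tote bag $27.86: general merchandise → 8.5% → $2.37
E-reader $295.27: electronics, $150.00 or more → 8.25% → $24.36
AA batteries (8-pack) $12.23: general merchandise → 8.5% → $1.04
Tablet $150.01: electronics, $150.00 or more → 8.25% → $12.38
Wool sweater $58.48: clothing and footwear → 7.5% → $4.39
Pair of sandals $23.53: clothing and footwear → 7.5% → $1.76
Subtotal = $835.92; tax = $67.27; total due = $903.19

$903.19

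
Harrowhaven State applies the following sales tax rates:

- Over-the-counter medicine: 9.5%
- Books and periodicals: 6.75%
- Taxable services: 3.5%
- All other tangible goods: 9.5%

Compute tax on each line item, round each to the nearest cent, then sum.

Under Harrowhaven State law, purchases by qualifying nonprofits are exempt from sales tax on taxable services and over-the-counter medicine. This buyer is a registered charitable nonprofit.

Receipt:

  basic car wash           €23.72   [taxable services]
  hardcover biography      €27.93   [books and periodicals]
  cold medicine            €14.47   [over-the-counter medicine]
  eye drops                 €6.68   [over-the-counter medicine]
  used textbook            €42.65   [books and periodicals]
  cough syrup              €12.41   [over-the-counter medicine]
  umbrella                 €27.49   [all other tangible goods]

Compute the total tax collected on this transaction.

Basic car wash €23.72: taxable services, buyer-exempt → 0% → €0.00
Hardcover biography €27.93: books and periodicals → 6.75% → €1.89
Cold medicine €14.47: over-the-counter medicine, buyer-exempt → 0% → €0.00
Eye drops €6.68: over-the-counter medicine, buyer-exempt → 0% → €0.00
Used textbook €42.65: books and periodicals → 6.75% → €2.88
Cough syrup €12.41: over-the-counter medicine, buyer-exempt → 0% → €0.00
Umbrella €27.49: all other tangible goods → 9.5% → €2.61
Total tax = €1.89 + €2.88 + €2.61 = €7.38

€7.38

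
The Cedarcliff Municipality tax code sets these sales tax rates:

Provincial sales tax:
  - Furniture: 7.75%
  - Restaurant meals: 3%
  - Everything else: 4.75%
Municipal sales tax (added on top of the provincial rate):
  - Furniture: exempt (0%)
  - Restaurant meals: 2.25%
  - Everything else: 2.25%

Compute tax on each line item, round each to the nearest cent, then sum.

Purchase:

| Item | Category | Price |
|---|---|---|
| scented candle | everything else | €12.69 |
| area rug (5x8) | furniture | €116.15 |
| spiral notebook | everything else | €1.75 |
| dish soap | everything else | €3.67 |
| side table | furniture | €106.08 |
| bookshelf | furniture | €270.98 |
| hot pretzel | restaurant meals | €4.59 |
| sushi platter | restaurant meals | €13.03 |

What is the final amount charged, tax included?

€569.35

Scented candle €12.69: everything else → 4.75% + 2.25% municipal = 7% → €0.89
Area rug (5x8) €116.15: furniture → 7.75% + 0% municipal = 7.75% → €9.00
Spiral notebook €1.75: everything else → 4.75% + 2.25% municipal = 7% → €0.12
Dish soap €3.67: everything else → 4.75% + 2.25% municipal = 7% → €0.26
Side table €106.08: furniture → 7.75% + 0% municipal = 7.75% → €8.22
Bookshelf €270.98: furniture → 7.75% + 0% municipal = 7.75% → €21.00
Hot pretzel €4.59: restaurant meals → 3% + 2.25% municipal = 5.25% → €0.24
Sushi platter €13.03: restaurant meals → 3% + 2.25% municipal = 5.25% → €0.68
Subtotal = €528.94; tax = €40.41; total due = €569.35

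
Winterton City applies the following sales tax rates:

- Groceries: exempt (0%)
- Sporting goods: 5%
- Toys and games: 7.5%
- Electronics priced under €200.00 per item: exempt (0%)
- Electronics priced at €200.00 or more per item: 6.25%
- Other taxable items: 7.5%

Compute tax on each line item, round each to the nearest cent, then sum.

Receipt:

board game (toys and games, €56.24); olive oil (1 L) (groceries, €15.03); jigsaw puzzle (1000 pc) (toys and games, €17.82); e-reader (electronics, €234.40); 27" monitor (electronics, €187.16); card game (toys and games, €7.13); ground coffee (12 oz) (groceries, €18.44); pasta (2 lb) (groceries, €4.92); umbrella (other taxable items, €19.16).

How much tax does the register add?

Board game €56.24: toys and games → 7.5% → €4.22
Olive oil (1 L) €15.03: groceries → 0% → €0.00
Jigsaw puzzle (1000 pc) €17.82: toys and games → 7.5% → €1.34
E-reader €234.40: electronics, €200.00 or more → 6.25% → €14.65
27" monitor €187.16: electronics, under €200.00 → 0% → €0.00
Card game €7.13: toys and games → 7.5% → €0.53
Ground coffee (12 oz) €18.44: groceries → 0% → €0.00
Pasta (2 lb) €4.92: groceries → 0% → €0.00
Umbrella €19.16: other taxable items → 7.5% → €1.44
Total tax = €4.22 + €1.34 + €14.65 + €0.53 + €1.44 = €22.18

€22.18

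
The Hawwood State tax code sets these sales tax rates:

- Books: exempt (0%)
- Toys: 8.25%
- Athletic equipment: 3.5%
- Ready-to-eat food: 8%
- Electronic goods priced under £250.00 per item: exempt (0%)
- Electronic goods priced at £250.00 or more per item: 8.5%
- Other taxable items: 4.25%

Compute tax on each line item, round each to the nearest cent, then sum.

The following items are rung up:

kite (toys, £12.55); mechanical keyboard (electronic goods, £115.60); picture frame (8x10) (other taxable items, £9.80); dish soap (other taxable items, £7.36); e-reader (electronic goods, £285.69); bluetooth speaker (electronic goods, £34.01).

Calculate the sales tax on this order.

£26.05

Kite £12.55: toys → 8.25% → £1.04
Mechanical keyboard £115.60: electronic goods, under £250.00 → 0% → £0.00
Picture frame (8x10) £9.80: other taxable items → 4.25% → £0.42
Dish soap £7.36: other taxable items → 4.25% → £0.31
E-reader £285.69: electronic goods, £250.00 or more → 8.5% → £24.28
Bluetooth speaker £34.01: electronic goods, under £250.00 → 0% → £0.00
Total tax = £1.04 + £0.42 + £0.31 + £24.28 = £26.05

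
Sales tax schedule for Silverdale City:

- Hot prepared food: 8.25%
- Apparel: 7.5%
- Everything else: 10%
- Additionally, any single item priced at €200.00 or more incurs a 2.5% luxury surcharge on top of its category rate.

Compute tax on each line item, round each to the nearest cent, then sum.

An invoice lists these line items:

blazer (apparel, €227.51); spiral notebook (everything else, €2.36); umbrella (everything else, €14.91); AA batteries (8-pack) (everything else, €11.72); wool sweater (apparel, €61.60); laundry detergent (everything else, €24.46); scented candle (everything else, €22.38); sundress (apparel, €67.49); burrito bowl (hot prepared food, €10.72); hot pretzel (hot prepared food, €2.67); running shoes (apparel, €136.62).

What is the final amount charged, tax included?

Blazer €227.51: apparel → 7.5% + 2.5% surcharge = 10% → €22.75
Spiral notebook €2.36: everything else → 10% → €0.24
Umbrella €14.91: everything else → 10% → €1.49
AA batteries (8-pack) €11.72: everything else → 10% → €1.17
Wool sweater €61.60: apparel → 7.5% → €4.62
Laundry detergent €24.46: everything else → 10% → €2.45
Scented candle €22.38: everything else → 10% → €2.24
Sundress €67.49: apparel → 7.5% → €5.06
Burrito bowl €10.72: hot prepared food → 8.25% → €0.88
Hot pretzel €2.67: hot prepared food → 8.25% → €0.22
Running shoes €136.62: apparel → 7.5% → €10.25
Subtotal = €582.44; tax = €51.37; total due = €633.81

€633.81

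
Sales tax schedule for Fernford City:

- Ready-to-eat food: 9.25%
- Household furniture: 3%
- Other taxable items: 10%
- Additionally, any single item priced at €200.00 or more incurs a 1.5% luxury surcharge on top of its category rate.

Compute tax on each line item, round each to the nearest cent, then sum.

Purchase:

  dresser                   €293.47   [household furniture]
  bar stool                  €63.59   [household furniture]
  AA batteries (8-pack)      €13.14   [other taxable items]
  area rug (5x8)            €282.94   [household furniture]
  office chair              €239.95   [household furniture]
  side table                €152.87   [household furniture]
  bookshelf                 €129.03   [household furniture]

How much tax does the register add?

€48.42

Dresser €293.47: household furniture → 3% + 1.5% surcharge = 4.5% → €13.21
Bar stool €63.59: household furniture → 3% → €1.91
AA batteries (8-pack) €13.14: other taxable items → 10% → €1.31
Area rug (5x8) €282.94: household furniture → 3% + 1.5% surcharge = 4.5% → €12.73
Office chair €239.95: household furniture → 3% + 1.5% surcharge = 4.5% → €10.80
Side table €152.87: household furniture → 3% → €4.59
Bookshelf €129.03: household furniture → 3% → €3.87
Total tax = €13.21 + €1.91 + €1.31 + €12.73 + €10.80 + €4.59 + €3.87 = €48.42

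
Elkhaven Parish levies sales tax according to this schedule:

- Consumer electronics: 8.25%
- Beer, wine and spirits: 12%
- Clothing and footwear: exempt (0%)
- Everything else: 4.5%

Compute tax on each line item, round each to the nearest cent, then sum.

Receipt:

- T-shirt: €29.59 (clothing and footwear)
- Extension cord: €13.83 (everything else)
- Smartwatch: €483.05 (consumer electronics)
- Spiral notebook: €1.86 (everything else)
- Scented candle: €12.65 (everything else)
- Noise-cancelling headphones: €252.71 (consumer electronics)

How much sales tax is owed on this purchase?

€61.97

T-shirt €29.59: clothing and footwear → 0% → €0.00
Extension cord €13.83: everything else → 4.5% → €0.62
Smartwatch €483.05: consumer electronics → 8.25% → €39.85
Spiral notebook €1.86: everything else → 4.5% → €0.08
Scented candle €12.65: everything else → 4.5% → €0.57
Noise-cancelling headphones €252.71: consumer electronics → 8.25% → €20.85
Total tax = €0.62 + €39.85 + €0.08 + €0.57 + €20.85 = €61.97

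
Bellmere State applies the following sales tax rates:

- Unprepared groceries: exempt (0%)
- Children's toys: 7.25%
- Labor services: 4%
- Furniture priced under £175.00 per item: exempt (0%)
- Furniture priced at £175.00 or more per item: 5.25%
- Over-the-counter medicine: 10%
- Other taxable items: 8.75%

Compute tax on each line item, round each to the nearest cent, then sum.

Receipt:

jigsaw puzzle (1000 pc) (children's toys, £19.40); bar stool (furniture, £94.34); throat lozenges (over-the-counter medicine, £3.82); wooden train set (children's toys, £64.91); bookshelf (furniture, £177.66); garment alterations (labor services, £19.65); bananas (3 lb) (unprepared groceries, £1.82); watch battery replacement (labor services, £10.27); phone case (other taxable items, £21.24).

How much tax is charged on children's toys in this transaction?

Jigsaw puzzle (1000 pc) £19.40: children's toys → 7.25% → £1.41
Wooden train set £64.91: children's toys → 7.25% → £4.71
Tax on children's toys = £1.41 + £4.71 = £6.12

£6.12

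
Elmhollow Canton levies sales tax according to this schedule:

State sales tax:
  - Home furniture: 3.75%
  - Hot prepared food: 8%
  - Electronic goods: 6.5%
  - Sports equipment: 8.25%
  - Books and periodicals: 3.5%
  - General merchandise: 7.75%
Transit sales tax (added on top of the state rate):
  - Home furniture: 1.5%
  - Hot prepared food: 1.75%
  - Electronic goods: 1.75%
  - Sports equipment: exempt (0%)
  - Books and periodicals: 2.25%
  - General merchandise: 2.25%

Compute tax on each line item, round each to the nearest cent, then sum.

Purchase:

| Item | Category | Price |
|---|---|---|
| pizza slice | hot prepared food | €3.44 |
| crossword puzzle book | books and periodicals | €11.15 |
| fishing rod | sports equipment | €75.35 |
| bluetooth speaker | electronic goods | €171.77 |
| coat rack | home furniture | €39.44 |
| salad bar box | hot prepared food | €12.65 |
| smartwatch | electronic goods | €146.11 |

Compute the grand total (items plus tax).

Pizza slice €3.44: hot prepared food → 8% + 1.75% transit = 9.75% → €0.34
Crossword puzzle book €11.15: books and periodicals → 3.5% + 2.25% transit = 5.75% → €0.64
Fishing rod €75.35: sports equipment → 8.25% + 0% transit = 8.25% → €6.22
Bluetooth speaker €171.77: electronic goods → 6.5% + 1.75% transit = 8.25% → €14.17
Coat rack €39.44: home furniture → 3.75% + 1.5% transit = 5.25% → €2.07
Salad bar box €12.65: hot prepared food → 8% + 1.75% transit = 9.75% → €1.23
Smartwatch €146.11: electronic goods → 6.5% + 1.75% transit = 8.25% → €12.05
Subtotal = €459.91; tax = €36.72; total due = €496.63

€496.63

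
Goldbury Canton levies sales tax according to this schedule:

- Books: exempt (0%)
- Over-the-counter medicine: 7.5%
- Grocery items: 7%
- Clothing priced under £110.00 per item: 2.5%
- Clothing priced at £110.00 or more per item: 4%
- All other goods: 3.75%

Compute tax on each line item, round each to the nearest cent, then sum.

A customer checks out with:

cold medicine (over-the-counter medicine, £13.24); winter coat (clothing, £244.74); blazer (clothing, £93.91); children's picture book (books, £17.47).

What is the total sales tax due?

£13.13

Cold medicine £13.24: over-the-counter medicine → 7.5% → £0.99
Winter coat £244.74: clothing, £110.00 or more → 4% → £9.79
Blazer £93.91: clothing, under £110.00 → 2.5% → £2.35
Children's picture book £17.47: books → 0% → £0.00
Total tax = £0.99 + £9.79 + £2.35 = £13.13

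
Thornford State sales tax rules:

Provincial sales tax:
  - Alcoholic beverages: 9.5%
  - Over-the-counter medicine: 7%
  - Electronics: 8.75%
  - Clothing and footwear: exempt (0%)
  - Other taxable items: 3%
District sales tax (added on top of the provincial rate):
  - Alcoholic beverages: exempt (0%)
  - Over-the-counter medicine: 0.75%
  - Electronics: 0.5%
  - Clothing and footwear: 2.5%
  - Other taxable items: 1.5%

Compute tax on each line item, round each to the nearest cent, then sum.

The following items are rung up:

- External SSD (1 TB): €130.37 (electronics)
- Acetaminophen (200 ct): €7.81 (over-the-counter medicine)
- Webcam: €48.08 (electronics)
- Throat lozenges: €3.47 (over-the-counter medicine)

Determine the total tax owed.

€17.39

External SSD (1 TB) €130.37: electronics → 8.75% + 0.5% district = 9.25% → €12.06
Acetaminophen (200 ct) €7.81: over-the-counter medicine → 7% + 0.75% district = 7.75% → €0.61
Webcam €48.08: electronics → 8.75% + 0.5% district = 9.25% → €4.45
Throat lozenges €3.47: over-the-counter medicine → 7% + 0.75% district = 7.75% → €0.27
Total tax = €12.06 + €0.61 + €4.45 + €0.27 = €17.39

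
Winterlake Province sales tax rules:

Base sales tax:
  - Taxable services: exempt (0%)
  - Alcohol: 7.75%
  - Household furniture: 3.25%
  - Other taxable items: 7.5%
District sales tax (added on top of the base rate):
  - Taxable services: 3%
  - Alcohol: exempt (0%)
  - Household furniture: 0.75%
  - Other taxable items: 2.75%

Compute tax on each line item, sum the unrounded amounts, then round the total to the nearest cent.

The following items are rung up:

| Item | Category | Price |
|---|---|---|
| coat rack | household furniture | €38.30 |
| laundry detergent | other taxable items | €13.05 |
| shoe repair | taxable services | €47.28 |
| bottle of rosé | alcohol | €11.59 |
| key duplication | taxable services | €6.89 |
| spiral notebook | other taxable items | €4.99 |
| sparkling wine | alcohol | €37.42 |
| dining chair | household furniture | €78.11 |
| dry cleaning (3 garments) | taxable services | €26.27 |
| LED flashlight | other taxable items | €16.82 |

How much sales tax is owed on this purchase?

Coat rack €38.30: household furniture → 3.25% + 0.75% district = 4% → €1.532
Laundry detergent €13.05: other taxable items → 7.5% + 2.75% district = 10.25% → €1.337625
Shoe repair €47.28: taxable services → 0% + 3% district = 3% → €1.4184
Bottle of rosé €11.59: alcohol → 7.75% + 0% district = 7.75% → €0.898225
Key duplication €6.89: taxable services → 0% + 3% district = 3% → €0.2067
Spiral notebook €4.99: other taxable items → 7.5% + 2.75% district = 10.25% → €0.511475
Sparkling wine €37.42: alcohol → 7.75% + 0% district = 7.75% → €2.90005
Dining chair €78.11: household furniture → 3.25% + 0.75% district = 4% → €3.1244
Dry cleaning (3 garments) €26.27: taxable services → 0% + 3% district = 3% → €0.7881
LED flashlight €16.82: other taxable items → 7.5% + 2.75% district = 10.25% → €1.72405
Unrounded tax sum = €14.441025 → €14.44

€14.44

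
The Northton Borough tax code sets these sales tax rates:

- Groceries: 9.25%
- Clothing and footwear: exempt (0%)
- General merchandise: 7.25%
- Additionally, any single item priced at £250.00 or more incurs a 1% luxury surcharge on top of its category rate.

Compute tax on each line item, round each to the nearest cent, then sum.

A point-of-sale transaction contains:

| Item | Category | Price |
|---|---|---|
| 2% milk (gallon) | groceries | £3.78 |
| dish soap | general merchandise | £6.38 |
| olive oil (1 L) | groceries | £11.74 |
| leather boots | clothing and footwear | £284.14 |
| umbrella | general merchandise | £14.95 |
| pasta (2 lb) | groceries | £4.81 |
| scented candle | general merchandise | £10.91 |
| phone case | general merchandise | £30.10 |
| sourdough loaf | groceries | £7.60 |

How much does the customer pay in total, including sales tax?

2% milk (gallon) £3.78: groceries → 9.25% → £0.35
Dish soap £6.38: general merchandise → 7.25% → £0.46
Olive oil (1 L) £11.74: groceries → 9.25% → £1.09
Leather boots £284.14: clothing and footwear → 0% + 1% surcharge = 1% → £2.84
Umbrella £14.95: general merchandise → 7.25% → £1.08
Pasta (2 lb) £4.81: groceries → 9.25% → £0.44
Scented candle £10.91: general merchandise → 7.25% → £0.79
Phone case £30.10: general merchandise → 7.25% → £2.18
Sourdough loaf £7.60: groceries → 9.25% → £0.70
Subtotal = £374.41; tax = £9.93; total due = £384.34

£384.34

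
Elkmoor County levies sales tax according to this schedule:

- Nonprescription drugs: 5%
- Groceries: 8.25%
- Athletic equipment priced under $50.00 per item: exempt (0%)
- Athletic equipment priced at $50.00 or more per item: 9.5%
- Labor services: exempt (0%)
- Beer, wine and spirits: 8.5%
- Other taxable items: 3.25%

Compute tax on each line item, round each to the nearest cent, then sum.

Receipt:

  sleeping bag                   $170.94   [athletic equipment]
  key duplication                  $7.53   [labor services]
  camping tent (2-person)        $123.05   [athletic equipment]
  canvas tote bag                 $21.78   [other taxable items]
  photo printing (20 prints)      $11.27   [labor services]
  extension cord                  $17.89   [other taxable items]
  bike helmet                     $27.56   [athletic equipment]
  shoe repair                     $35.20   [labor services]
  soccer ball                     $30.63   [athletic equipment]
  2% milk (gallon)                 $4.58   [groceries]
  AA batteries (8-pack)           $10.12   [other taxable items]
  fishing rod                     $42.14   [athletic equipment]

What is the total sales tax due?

$29.93

Sleeping bag $170.94: athletic equipment, $50.00 or more → 9.5% → $16.24
Key duplication $7.53: labor services → 0% → $0.00
Camping tent (2-person) $123.05: athletic equipment, $50.00 or more → 9.5% → $11.69
Canvas tote bag $21.78: other taxable items → 3.25% → $0.71
Photo printing (20 prints) $11.27: labor services → 0% → $0.00
Extension cord $17.89: other taxable items → 3.25% → $0.58
Bike helmet $27.56: athletic equipment, under $50.00 → 0% → $0.00
Shoe repair $35.20: labor services → 0% → $0.00
Soccer ball $30.63: athletic equipment, under $50.00 → 0% → $0.00
2% milk (gallon) $4.58: groceries → 8.25% → $0.38
AA batteries (8-pack) $10.12: other taxable items → 3.25% → $0.33
Fishing rod $42.14: athletic equipment, under $50.00 → 0% → $0.00
Total tax = $16.24 + $11.69 + $0.71 + $0.58 + $0.38 + $0.33 = $29.93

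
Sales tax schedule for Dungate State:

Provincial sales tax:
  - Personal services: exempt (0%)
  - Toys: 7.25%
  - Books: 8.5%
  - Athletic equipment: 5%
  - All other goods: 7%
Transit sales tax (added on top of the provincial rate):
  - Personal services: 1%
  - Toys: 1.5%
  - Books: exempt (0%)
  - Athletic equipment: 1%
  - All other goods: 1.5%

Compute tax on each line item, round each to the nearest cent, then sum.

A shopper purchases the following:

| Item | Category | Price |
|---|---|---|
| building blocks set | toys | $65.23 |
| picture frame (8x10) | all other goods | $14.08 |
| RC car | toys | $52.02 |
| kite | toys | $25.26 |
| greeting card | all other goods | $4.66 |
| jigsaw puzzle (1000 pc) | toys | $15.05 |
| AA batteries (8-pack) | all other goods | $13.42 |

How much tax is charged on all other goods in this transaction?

Picture frame (8x10) $14.08: all other goods → 7% + 1.5% transit = 8.5% → $1.20
Greeting card $4.66: all other goods → 7% + 1.5% transit = 8.5% → $0.40
AA batteries (8-pack) $13.42: all other goods → 7% + 1.5% transit = 8.5% → $1.14
Tax on all other goods = $1.20 + $0.40 + $1.14 = $2.74

$2.74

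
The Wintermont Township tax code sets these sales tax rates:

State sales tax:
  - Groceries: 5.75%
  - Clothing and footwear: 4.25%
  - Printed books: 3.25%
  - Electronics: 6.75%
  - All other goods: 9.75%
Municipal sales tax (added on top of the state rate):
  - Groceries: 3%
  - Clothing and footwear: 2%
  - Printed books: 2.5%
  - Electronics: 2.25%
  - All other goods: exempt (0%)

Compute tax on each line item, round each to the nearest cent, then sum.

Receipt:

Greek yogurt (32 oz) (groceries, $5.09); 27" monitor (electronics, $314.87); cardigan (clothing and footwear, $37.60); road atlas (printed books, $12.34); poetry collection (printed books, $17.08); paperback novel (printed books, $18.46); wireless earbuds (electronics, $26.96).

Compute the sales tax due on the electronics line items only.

27" monitor $314.87: electronics → 6.75% + 2.25% municipal = 9% → $28.34
Wireless earbuds $26.96: electronics → 6.75% + 2.25% municipal = 9% → $2.43
Tax on electronics = $28.34 + $2.43 = $30.77

$30.77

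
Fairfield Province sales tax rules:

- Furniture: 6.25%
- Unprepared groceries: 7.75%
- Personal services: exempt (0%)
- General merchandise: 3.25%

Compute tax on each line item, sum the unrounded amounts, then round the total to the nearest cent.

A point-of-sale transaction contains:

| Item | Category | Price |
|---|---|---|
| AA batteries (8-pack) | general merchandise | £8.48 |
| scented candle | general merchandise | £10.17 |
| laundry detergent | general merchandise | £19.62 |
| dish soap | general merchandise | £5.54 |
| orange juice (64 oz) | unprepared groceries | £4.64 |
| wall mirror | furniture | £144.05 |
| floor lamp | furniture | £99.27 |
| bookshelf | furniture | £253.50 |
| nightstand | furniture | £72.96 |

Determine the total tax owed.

£37.39

AA batteries (8-pack) £8.48: general merchandise → 3.25% → £0.2756
Scented candle £10.17: general merchandise → 3.25% → £0.330525
Laundry detergent £19.62: general merchandise → 3.25% → £0.63765
Dish soap £5.54: general merchandise → 3.25% → £0.18005
Orange juice (64 oz) £4.64: unprepared groceries → 7.75% → £0.3596
Wall mirror £144.05: furniture → 6.25% → £9.003125
Floor lamp £99.27: furniture → 6.25% → £6.204375
Bookshelf £253.50: furniture → 6.25% → £15.84375
Nightstand £72.96: furniture → 6.25% → £4.56
Unrounded tax sum = £37.394675 → £37.39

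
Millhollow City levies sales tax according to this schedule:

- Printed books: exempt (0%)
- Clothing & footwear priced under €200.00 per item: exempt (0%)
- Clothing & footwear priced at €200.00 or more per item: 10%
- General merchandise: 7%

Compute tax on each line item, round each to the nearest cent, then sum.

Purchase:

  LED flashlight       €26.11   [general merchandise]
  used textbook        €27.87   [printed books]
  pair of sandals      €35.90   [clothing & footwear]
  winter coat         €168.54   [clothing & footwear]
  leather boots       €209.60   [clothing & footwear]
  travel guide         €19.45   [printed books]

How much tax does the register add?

LED flashlight €26.11: general merchandise → 7% → €1.83
Used textbook €27.87: printed books → 0% → €0.00
Pair of sandals €35.90: clothing & footwear, under €200.00 → 0% → €0.00
Winter coat €168.54: clothing & footwear, under €200.00 → 0% → €0.00
Leather boots €209.60: clothing & footwear, €200.00 or more → 10% → €20.96
Travel guide €19.45: printed books → 0% → €0.00
Total tax = €1.83 + €20.96 = €22.79

€22.79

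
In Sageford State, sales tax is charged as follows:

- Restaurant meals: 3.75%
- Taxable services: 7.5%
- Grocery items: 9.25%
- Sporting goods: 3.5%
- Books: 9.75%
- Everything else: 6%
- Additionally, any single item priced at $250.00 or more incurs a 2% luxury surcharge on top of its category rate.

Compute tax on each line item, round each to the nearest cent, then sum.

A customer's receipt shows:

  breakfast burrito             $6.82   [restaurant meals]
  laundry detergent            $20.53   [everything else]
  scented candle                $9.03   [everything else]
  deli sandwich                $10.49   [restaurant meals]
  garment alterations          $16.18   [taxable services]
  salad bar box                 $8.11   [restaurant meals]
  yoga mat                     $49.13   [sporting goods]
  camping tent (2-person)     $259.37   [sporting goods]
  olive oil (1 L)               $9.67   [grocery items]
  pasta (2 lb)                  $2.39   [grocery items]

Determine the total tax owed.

Breakfast burrito $6.82: restaurant meals → 3.75% → $0.26
Laundry detergent $20.53: everything else → 6% → $1.23
Scented candle $9.03: everything else → 6% → $0.54
Deli sandwich $10.49: restaurant meals → 3.75% → $0.39
Garment alterations $16.18: taxable services → 7.5% → $1.21
Salad bar box $8.11: restaurant meals → 3.75% → $0.30
Yoga mat $49.13: sporting goods → 3.5% → $1.72
Camping tent (2-person) $259.37: sporting goods → 3.5% + 2% surcharge = 5.5% → $14.27
Olive oil (1 L) $9.67: grocery items → 9.25% → $0.89
Pasta (2 lb) $2.39: grocery items → 9.25% → $0.22
Total tax = $0.26 + $1.23 + $0.54 + $0.39 + $1.21 + $0.30 + $1.72 + $14.27 + $0.89 + $0.22 = $21.03

$21.03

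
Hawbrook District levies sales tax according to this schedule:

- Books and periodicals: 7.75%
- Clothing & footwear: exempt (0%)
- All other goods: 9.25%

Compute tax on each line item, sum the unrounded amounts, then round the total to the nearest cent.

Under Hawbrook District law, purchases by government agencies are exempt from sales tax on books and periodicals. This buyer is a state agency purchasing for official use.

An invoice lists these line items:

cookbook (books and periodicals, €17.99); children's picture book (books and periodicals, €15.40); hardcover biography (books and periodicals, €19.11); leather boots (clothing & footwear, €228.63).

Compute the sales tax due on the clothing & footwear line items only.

Leather boots €228.63: clothing & footwear → 0% → €0.00
Tax on clothing & footwear: unrounded sum = €0.00 → €0.00

€0.00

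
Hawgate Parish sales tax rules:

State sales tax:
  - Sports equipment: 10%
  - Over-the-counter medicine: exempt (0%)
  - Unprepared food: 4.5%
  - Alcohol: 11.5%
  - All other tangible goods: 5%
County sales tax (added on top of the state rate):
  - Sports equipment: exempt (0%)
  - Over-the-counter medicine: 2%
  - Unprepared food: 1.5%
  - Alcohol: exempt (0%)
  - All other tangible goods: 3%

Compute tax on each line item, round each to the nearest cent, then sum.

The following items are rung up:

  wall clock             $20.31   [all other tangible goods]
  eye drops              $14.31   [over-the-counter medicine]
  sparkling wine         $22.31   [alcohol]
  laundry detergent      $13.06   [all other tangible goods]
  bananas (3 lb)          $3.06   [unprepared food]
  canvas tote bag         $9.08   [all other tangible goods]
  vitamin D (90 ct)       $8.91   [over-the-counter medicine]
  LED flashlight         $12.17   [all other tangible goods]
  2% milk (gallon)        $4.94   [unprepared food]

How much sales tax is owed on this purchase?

Wall clock $20.31: all other tangible goods → 5% + 3% county = 8% → $1.62
Eye drops $14.31: over-the-counter medicine → 0% + 2% county = 2% → $0.29
Sparkling wine $22.31: alcohol → 11.5% + 0% county = 11.5% → $2.57
Laundry detergent $13.06: all other tangible goods → 5% + 3% county = 8% → $1.04
Bananas (3 lb) $3.06: unprepared food → 4.5% + 1.5% county = 6% → $0.18
Canvas tote bag $9.08: all other tangible goods → 5% + 3% county = 8% → $0.73
Vitamin D (90 ct) $8.91: over-the-counter medicine → 0% + 2% county = 2% → $0.18
LED flashlight $12.17: all other tangible goods → 5% + 3% county = 8% → $0.97
2% milk (gallon) $4.94: unprepared food → 4.5% + 1.5% county = 6% → $0.30
Total tax = $1.62 + $0.29 + $2.57 + $1.04 + $0.18 + $0.73 + $0.18 + $0.97 + $0.30 = $7.88

$7.88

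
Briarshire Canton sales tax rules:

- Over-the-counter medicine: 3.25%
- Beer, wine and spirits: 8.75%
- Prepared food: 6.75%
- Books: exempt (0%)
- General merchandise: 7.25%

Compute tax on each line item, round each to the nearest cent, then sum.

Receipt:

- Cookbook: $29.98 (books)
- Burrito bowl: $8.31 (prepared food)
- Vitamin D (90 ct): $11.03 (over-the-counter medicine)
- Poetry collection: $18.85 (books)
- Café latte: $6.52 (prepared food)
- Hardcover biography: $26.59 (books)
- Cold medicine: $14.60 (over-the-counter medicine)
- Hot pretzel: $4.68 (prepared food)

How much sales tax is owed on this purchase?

$2.15

Cookbook $29.98: books → 0% → $0.00
Burrito bowl $8.31: prepared food → 6.75% → $0.56
Vitamin D (90 ct) $11.03: over-the-counter medicine → 3.25% → $0.36
Poetry collection $18.85: books → 0% → $0.00
Café latte $6.52: prepared food → 6.75% → $0.44
Hardcover biography $26.59: books → 0% → $0.00
Cold medicine $14.60: over-the-counter medicine → 3.25% → $0.47
Hot pretzel $4.68: prepared food → 6.75% → $0.32
Total tax = $0.56 + $0.36 + $0.44 + $0.47 + $0.32 = $2.15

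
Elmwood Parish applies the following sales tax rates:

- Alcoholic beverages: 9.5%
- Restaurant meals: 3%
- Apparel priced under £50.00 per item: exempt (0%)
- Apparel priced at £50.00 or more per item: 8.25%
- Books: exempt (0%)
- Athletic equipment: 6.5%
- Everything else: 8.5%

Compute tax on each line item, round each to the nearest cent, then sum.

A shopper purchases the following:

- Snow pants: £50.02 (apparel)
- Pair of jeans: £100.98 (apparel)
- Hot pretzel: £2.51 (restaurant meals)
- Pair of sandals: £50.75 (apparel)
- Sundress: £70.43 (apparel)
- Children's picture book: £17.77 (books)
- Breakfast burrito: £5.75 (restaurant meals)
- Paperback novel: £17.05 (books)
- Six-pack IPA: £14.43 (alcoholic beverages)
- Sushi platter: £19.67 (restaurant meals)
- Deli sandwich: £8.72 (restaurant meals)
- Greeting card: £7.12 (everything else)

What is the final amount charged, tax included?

£390.74

Snow pants £50.02: apparel, £50.00 or more → 8.25% → £4.13
Pair of jeans £100.98: apparel, £50.00 or more → 8.25% → £8.33
Hot pretzel £2.51: restaurant meals → 3% → £0.08
Pair of sandals £50.75: apparel, £50.00 or more → 8.25% → £4.19
Sundress £70.43: apparel, £50.00 or more → 8.25% → £5.81
Children's picture book £17.77: books → 0% → £0.00
Breakfast burrito £5.75: restaurant meals → 3% → £0.17
Paperback novel £17.05: books → 0% → £0.00
Six-pack IPA £14.43: alcoholic beverages → 9.5% → £1.37
Sushi platter £19.67: restaurant meals → 3% → £0.59
Deli sandwich £8.72: restaurant meals → 3% → £0.26
Greeting card £7.12: everything else → 8.5% → £0.61
Subtotal = £365.20; tax = £25.54; total due = £390.74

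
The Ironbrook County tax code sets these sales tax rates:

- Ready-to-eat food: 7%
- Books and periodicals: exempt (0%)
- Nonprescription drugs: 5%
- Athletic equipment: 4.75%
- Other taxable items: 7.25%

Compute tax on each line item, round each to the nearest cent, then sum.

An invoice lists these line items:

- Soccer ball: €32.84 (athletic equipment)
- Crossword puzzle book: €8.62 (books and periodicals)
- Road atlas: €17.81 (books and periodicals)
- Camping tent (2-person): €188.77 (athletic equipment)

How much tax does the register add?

€10.53

Soccer ball €32.84: athletic equipment → 4.75% → €1.56
Crossword puzzle book €8.62: books and periodicals → 0% → €0.00
Road atlas €17.81: books and periodicals → 0% → €0.00
Camping tent (2-person) €188.77: athletic equipment → 4.75% → €8.97
Total tax = €1.56 + €8.97 = €10.53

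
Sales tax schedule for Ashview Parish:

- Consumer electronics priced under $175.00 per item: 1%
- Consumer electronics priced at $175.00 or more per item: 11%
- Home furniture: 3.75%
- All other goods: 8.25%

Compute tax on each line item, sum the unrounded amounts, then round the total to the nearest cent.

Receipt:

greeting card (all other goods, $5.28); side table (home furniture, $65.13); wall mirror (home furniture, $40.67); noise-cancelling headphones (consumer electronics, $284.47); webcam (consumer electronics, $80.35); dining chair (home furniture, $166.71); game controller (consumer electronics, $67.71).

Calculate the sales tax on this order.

Greeting card $5.28: all other goods → 8.25% → $0.4356
Side table $65.13: home furniture → 3.75% → $2.442375
Wall mirror $40.67: home furniture → 3.75% → $1.525125
Noise-cancelling headphones $284.47: consumer electronics, $175.00 or more → 11% → $31.2917
Webcam $80.35: consumer electronics, under $175.00 → 1% → $0.8035
Dining chair $166.71: home furniture → 3.75% → $6.251625
Game controller $67.71: consumer electronics, under $175.00 → 1% → $0.6771
Unrounded tax sum = $43.427025 → $43.43

$43.43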